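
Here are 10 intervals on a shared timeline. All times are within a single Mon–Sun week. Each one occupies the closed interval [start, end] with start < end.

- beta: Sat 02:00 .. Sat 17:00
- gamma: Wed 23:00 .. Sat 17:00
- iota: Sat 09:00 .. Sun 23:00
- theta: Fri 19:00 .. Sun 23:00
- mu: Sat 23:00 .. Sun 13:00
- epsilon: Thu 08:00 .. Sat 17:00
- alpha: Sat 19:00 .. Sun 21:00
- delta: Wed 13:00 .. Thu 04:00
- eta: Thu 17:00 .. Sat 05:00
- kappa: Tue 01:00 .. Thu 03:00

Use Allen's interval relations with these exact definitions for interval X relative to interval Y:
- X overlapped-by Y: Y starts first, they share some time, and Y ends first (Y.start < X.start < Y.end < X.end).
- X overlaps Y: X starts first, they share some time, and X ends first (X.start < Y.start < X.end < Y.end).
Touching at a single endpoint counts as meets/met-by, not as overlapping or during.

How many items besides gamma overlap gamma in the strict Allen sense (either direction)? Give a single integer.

Target gamma = [Wed 23:00, Sat 17:00].
alpha [Sat 19:00, Sun 21:00] → after → no.
beta [Sat 02:00, Sat 17:00] → finishes → no.
delta [Wed 13:00, Thu 04:00] → overlaps → counts.
epsilon [Thu 08:00, Sat 17:00] → finishes → no.
eta [Thu 17:00, Sat 05:00] → during → no.
iota [Sat 09:00, Sun 23:00] → overlapped-by → counts.
kappa [Tue 01:00, Thu 03:00] → overlaps → counts.
mu [Sat 23:00, Sun 13:00] → after → no.
theta [Fri 19:00, Sun 23:00] → overlapped-by → counts.
Total: 4.

4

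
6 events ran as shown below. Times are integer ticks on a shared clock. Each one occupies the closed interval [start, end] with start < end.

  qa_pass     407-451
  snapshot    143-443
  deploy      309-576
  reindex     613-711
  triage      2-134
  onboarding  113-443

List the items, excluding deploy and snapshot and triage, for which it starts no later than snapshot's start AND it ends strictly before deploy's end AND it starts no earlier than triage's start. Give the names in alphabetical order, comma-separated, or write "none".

Conditions: its start is no later than snapshot's start (X.start <= 143) AND its end is strictly before deploy's end (X.end < 576) AND its start is no earlier than triage's start (X.start >= 2).
onboarding: start 113 <= 143? ✓; end 443 < 576? ✓; start 113 >= 2? ✓ → yes.
qa_pass: start 407 <= 143? ✗; end 451 < 576? ✓; start 407 >= 2? ✓ → no.
reindex: start 613 <= 143? ✗; end 711 < 576? ✗; start 613 >= 2? ✓ → no.
Result: onboarding.

onboarding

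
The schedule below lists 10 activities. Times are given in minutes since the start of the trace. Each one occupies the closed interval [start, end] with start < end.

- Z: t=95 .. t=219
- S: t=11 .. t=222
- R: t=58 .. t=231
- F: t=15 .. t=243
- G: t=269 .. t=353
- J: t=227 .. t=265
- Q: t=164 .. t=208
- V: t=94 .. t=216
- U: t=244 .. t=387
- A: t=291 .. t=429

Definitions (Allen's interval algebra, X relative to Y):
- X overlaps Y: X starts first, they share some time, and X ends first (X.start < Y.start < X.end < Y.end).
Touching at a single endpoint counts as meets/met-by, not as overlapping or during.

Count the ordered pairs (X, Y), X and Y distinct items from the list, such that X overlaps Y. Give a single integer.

8

Checking all 90 ordered pairs for relation 'overlaps'; matching pairs in alphabetical order:
(F, J): F overlaps J ✓
(G, A): G overlaps A ✓
(J, U): J overlaps U ✓
(R, J): R overlaps J ✓
(S, F): S overlaps F ✓
(S, R): S overlaps R ✓
(U, A): U overlaps A ✓
(V, Z): V overlaps Z ✓
Count: 8.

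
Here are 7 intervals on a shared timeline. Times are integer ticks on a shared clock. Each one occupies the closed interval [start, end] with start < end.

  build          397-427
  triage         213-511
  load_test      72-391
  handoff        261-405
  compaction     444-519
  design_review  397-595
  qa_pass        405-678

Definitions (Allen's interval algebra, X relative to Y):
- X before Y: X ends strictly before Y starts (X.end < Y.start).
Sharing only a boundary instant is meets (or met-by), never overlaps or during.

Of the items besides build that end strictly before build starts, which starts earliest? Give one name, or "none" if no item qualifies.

Target build = [397, 427].
compaction [444, 519] → after → excluded.
design_review [397, 595] → started-by → excluded.
handoff [261, 405] → overlaps → excluded.
load_test [72, 391] → before → candidate.
qa_pass [405, 678] → overlapped-by → excluded.
triage [213, 511] → contains → excluded.
Among candidates, earliest start is 72 → load_test.

load_test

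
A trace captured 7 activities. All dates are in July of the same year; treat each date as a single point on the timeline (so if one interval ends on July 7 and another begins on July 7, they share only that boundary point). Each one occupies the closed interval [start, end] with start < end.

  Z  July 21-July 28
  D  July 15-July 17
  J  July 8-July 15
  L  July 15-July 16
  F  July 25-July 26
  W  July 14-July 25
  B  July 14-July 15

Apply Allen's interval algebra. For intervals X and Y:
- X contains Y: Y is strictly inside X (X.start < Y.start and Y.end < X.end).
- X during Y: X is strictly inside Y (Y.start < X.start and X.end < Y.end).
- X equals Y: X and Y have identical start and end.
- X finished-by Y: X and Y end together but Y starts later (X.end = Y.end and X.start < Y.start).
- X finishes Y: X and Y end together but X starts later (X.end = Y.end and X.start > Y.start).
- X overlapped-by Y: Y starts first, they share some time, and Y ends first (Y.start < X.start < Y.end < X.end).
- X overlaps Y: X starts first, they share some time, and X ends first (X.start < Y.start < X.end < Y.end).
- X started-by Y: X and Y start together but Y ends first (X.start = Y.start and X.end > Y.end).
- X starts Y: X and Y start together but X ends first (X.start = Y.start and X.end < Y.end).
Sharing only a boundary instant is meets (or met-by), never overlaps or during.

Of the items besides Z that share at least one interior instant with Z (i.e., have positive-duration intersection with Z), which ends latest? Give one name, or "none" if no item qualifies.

F

Target Z = [July 21, July 28].
B [July 14, July 15] → before → excluded.
D [July 15, July 17] → before → excluded.
F [July 25, July 26] → during → candidate.
J [July 8, July 15] → before → excluded.
L [July 15, July 16] → before → excluded.
W [July 14, July 25] → overlaps → candidate.
Among candidates, latest end is July 26 → F.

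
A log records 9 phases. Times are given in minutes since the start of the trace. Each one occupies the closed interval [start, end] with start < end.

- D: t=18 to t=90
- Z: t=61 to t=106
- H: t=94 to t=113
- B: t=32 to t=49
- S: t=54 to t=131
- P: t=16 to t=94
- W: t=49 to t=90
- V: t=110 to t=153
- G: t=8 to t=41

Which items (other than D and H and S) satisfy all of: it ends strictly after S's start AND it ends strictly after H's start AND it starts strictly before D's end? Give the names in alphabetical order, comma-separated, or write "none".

Conditions: its end is strictly after S's start (X.end > t=54) AND its end is strictly after H's start (X.end > t=94) AND its start is strictly before D's end (X.start < t=90).
B: end t=49 > t=54? ✗; end t=49 > t=94? ✗; start t=32 < t=90? ✓ → no.
G: end t=41 > t=54? ✗; end t=41 > t=94? ✗; start t=8 < t=90? ✓ → no.
P: end t=94 > t=54? ✓; end t=94 > t=94? ✗; start t=16 < t=90? ✓ → no.
V: end t=153 > t=54? ✓; end t=153 > t=94? ✓; start t=110 < t=90? ✗ → no.
W: end t=90 > t=54? ✓; end t=90 > t=94? ✗; start t=49 < t=90? ✓ → no.
Z: end t=106 > t=54? ✓; end t=106 > t=94? ✓; start t=61 < t=90? ✓ → yes.
Result: Z.

Z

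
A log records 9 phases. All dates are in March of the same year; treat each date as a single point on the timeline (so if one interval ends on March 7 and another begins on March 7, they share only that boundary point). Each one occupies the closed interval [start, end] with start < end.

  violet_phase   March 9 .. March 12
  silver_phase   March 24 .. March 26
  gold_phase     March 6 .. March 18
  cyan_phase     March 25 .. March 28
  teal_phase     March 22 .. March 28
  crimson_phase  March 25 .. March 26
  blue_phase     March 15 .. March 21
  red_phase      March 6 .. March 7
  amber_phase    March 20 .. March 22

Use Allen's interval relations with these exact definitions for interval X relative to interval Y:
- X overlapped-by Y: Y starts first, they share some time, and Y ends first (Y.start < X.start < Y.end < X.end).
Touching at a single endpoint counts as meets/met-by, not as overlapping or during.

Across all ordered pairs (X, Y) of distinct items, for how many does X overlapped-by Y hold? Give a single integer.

3

Checking all 72 ordered pairs for relation 'overlapped-by'; matching pairs in alphabetical order:
(amber_phase, blue_phase): amber_phase overlapped-by blue_phase ✓
(blue_phase, gold_phase): blue_phase overlapped-by gold_phase ✓
(cyan_phase, silver_phase): cyan_phase overlapped-by silver_phase ✓
Count: 3.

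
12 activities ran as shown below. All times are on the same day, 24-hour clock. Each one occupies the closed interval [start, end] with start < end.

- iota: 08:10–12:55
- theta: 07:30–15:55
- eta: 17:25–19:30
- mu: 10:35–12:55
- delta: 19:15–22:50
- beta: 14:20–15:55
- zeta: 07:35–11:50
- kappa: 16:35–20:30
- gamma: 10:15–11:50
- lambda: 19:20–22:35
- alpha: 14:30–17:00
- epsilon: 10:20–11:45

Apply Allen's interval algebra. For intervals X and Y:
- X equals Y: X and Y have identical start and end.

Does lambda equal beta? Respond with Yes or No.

No

lambda = [19:20, 22:35], beta = [14:20, 15:55].
Actual relation of lambda to beta: after.
Asked whether 'equals' holds → No.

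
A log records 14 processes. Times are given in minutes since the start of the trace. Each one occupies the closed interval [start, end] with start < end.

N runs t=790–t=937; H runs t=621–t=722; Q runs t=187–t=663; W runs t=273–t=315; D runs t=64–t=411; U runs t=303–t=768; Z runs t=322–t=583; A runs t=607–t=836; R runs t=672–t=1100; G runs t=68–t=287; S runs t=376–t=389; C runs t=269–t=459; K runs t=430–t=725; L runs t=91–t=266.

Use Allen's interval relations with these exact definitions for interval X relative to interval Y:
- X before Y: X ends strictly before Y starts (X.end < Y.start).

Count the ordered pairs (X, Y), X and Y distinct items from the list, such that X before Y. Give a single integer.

Checking all 182 ordered pairs for relation 'before'; matching pairs in alphabetical order:
(C, A): C before A ✓
(C, H): C before H ✓
(C, N): C before N ✓
(C, R): C before R ✓
(D, A): D before A ✓
(D, H): D before H ✓
(D, K): D before K ✓
(D, N): D before N ✓
(D, R): D before R ✓
(G, A): G before A ✓
(G, H): G before H ✓
(G, K): G before K ✓
(G, N): G before N ✓
(G, R): G before R ✓
(G, S): G before S ✓
(G, U): G before U ✓
(G, Z): G before Z ✓
(H, N): H before N ✓
(K, N): K before N ✓
(L, A): L before A ✓
(L, C): L before C ✓
(L, H): L before H ✓
(L, K): L before K ✓
(L, N): L before N ✓
... plus 24 further pairs not listed.
Count: 48.

48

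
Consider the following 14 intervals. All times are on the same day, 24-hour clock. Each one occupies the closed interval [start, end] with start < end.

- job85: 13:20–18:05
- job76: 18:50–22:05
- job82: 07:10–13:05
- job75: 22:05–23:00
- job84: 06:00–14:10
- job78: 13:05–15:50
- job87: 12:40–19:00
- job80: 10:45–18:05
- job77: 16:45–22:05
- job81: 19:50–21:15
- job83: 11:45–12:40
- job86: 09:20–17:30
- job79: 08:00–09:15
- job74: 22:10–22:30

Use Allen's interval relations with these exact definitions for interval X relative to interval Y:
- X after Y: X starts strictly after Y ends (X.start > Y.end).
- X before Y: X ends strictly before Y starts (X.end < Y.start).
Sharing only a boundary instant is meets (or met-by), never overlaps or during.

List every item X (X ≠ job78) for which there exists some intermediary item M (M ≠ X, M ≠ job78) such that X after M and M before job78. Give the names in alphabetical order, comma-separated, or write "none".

Target job78 = [13:05, 15:50].
Intermediaries M with M before job78: job79, job83.
Via job79 — items with X after job79: job74, job75, job76, job77, job80, job81, job83, job85, job86, job87.
Via job83 — items with X after job83: job74, job75, job76, job77, job81, job85.
Union: job74, job75, job76, job77, job80, job81, job83, job85, job86, job87.

job74, job75, job76, job77, job80, job81, job83, job85, job86, job87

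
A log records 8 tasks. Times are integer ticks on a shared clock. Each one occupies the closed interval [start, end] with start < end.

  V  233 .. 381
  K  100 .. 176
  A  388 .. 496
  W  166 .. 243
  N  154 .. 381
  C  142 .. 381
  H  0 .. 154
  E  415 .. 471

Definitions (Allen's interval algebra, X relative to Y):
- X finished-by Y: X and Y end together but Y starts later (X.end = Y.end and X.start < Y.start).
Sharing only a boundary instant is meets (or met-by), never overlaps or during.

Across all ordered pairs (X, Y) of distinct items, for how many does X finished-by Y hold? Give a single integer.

Checking all 56 ordered pairs for relation 'finished-by'; matching pairs in alphabetical order:
(C, N): C finished-by N ✓
(C, V): C finished-by V ✓
(N, V): N finished-by V ✓
Count: 3.

3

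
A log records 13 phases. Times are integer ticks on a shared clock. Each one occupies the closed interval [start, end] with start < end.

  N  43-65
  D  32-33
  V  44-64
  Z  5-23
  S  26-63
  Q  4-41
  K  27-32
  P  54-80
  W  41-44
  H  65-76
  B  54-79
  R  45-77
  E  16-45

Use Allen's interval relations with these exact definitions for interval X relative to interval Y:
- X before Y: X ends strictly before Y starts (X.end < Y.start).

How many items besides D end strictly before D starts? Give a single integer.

1

Target D = [32, 33].
B [54, 79] → after → no.
E [16, 45] → contains → no.
H [65, 76] → after → no.
K [27, 32] → meets → no.
N [43, 65] → after → no.
P [54, 80] → after → no.
Q [4, 41] → contains → no.
R [45, 77] → after → no.
S [26, 63] → contains → no.
V [44, 64] → after → no.
W [41, 44] → after → no.
Z [5, 23] → before → counts.
Total: 1.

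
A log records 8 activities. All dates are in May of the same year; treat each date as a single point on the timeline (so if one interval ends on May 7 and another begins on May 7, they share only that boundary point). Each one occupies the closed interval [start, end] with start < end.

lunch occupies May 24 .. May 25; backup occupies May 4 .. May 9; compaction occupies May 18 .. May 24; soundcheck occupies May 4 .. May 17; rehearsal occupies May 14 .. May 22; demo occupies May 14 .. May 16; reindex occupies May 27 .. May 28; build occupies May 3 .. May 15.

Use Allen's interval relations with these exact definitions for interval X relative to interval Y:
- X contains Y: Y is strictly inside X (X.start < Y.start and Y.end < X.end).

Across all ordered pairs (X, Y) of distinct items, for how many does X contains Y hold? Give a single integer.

2

Checking all 56 ordered pairs for relation 'contains'; matching pairs in alphabetical order:
(build, backup): build contains backup ✓
(soundcheck, demo): soundcheck contains demo ✓
Count: 2.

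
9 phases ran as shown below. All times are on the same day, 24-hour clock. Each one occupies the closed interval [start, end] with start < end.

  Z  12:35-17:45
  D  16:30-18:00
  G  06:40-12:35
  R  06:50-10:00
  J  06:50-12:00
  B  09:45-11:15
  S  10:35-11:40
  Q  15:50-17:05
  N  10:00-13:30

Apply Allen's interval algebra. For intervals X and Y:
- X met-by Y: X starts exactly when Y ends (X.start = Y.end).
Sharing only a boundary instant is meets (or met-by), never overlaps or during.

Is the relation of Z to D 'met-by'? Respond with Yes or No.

No

Z = [12:35, 17:45], D = [16:30, 18:00].
Actual relation of Z to D: overlaps.
Asked whether 'met-by' holds → No.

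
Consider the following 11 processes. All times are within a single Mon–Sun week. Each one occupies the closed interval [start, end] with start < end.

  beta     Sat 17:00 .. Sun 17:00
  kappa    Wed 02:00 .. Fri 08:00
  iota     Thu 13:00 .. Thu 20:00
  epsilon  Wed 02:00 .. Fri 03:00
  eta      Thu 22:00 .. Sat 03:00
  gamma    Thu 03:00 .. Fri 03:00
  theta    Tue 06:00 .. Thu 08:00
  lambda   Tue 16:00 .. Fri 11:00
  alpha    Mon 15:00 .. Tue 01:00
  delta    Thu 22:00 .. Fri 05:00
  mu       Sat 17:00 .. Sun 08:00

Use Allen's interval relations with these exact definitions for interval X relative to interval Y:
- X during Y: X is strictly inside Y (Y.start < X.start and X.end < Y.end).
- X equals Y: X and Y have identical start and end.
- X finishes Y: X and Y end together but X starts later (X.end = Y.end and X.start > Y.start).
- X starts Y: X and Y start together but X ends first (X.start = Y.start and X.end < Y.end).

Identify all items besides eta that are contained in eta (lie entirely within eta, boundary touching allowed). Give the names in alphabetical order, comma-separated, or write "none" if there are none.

delta

Target eta = [Thu 22:00, Sat 03:00].
alpha [Mon 15:00, Tue 01:00] → before → no.
beta [Sat 17:00, Sun 17:00] → after → no.
delta [Thu 22:00, Fri 05:00] → starts → yes.
epsilon [Wed 02:00, Fri 03:00] → overlaps → no.
gamma [Thu 03:00, Fri 03:00] → overlaps → no.
iota [Thu 13:00, Thu 20:00] → before → no.
kappa [Wed 02:00, Fri 08:00] → overlaps → no.
lambda [Tue 16:00, Fri 11:00] → overlaps → no.
mu [Sat 17:00, Sun 08:00] → after → no.
theta [Tue 06:00, Thu 08:00] → before → no.
Result: delta.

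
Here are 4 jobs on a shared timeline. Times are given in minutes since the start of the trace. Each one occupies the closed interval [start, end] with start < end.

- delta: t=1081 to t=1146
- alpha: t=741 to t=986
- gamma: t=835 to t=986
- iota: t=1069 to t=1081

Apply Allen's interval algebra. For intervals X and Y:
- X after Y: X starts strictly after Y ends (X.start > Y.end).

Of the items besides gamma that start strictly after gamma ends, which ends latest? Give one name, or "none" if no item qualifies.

Target gamma = [t=835, t=986].
alpha [t=741, t=986] → finished-by → excluded.
delta [t=1081, t=1146] → after → candidate.
iota [t=1069, t=1081] → after → candidate.
Among candidates, latest end is t=1146 → delta.

delta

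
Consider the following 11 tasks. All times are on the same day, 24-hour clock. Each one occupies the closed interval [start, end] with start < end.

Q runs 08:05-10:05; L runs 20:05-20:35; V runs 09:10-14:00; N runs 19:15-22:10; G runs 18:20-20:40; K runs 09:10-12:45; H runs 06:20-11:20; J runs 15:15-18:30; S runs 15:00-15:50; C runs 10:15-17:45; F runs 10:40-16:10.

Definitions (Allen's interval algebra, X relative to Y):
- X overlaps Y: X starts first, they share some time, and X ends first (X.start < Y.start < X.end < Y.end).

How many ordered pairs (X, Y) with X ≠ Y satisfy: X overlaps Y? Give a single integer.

Checking all 110 ordered pairs for relation 'overlaps'; matching pairs in alphabetical order:
(C, J): C overlaps J ✓
(F, J): F overlaps J ✓
(G, N): G overlaps N ✓
(H, C): H overlaps C ✓
(H, F): H overlaps F ✓
(H, K): H overlaps K ✓
(H, V): H overlaps V ✓
(J, G): J overlaps G ✓
(K, C): K overlaps C ✓
(K, F): K overlaps F ✓
(Q, K): Q overlaps K ✓
(Q, V): Q overlaps V ✓
(S, J): S overlaps J ✓
(V, C): V overlaps C ✓
(V, F): V overlaps F ✓
Count: 15.

15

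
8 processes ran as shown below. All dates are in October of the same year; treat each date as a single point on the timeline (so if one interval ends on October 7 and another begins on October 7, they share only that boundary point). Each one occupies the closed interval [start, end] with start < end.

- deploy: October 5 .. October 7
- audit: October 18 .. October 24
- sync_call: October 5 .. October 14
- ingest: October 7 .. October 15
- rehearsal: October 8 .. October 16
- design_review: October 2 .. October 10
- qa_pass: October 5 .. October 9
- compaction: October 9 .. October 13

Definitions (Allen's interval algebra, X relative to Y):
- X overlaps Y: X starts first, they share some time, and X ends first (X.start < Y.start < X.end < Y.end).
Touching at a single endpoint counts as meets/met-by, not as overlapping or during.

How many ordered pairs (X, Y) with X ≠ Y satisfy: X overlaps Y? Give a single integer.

9

Checking all 56 ordered pairs for relation 'overlaps'; matching pairs in alphabetical order:
(design_review, compaction): design_review overlaps compaction ✓
(design_review, ingest): design_review overlaps ingest ✓
(design_review, rehearsal): design_review overlaps rehearsal ✓
(design_review, sync_call): design_review overlaps sync_call ✓
(ingest, rehearsal): ingest overlaps rehearsal ✓
(qa_pass, ingest): qa_pass overlaps ingest ✓
(qa_pass, rehearsal): qa_pass overlaps rehearsal ✓
(sync_call, ingest): sync_call overlaps ingest ✓
(sync_call, rehearsal): sync_call overlaps rehearsal ✓
Count: 9.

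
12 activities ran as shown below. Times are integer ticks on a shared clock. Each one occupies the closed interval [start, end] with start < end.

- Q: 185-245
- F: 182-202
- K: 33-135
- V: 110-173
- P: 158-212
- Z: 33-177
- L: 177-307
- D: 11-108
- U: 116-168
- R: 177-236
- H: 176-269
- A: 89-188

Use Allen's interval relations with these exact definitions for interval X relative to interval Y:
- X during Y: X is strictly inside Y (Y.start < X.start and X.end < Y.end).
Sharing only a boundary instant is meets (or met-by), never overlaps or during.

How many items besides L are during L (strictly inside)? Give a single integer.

Target L = [177, 307].
A [89, 188] → overlaps → no.
D [11, 108] → before → no.
F [182, 202] → during → counts.
H [176, 269] → overlaps → no.
K [33, 135] → before → no.
P [158, 212] → overlaps → no.
Q [185, 245] → during → counts.
R [177, 236] → starts → no.
U [116, 168] → before → no.
V [110, 173] → before → no.
Z [33, 177] → meets → no.
Total: 2.

2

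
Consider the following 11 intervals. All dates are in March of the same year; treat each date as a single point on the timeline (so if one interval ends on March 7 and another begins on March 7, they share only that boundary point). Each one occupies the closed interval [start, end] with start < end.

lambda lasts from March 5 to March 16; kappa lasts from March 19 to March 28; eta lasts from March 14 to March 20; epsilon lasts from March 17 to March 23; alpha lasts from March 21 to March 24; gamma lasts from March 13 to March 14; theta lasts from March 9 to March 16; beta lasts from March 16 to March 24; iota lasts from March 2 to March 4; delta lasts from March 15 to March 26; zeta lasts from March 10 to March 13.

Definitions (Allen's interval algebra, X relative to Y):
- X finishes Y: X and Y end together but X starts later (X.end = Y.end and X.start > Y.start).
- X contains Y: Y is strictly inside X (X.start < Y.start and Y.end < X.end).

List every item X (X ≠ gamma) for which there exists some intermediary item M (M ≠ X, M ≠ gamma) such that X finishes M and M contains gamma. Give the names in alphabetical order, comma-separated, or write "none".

Target gamma = [March 13, March 14].
Intermediaries M with M contains gamma: lambda, theta.
Via lambda — items with X finishes lambda: theta.
Via theta — items with X finishes theta: none.
Union: theta.

theta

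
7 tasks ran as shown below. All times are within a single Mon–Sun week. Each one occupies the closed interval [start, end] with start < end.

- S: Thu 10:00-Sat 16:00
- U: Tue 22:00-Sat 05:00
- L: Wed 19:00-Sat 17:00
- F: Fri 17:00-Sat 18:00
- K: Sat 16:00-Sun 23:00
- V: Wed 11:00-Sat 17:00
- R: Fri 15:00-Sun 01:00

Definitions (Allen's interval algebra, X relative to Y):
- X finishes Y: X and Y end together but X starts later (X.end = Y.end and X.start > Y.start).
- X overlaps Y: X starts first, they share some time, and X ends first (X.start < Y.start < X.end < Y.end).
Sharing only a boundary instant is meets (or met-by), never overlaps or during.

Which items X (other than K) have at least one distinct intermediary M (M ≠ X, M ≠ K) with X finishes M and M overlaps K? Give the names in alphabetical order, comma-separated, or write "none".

L

Target K = [Sat 16:00, Sun 23:00].
Intermediaries M with M overlaps K: F, L, R, V.
Via F — items with X finishes F: none.
Via L — items with X finishes L: none.
Via R — items with X finishes R: none.
Via V — items with X finishes V: L.
Union: L.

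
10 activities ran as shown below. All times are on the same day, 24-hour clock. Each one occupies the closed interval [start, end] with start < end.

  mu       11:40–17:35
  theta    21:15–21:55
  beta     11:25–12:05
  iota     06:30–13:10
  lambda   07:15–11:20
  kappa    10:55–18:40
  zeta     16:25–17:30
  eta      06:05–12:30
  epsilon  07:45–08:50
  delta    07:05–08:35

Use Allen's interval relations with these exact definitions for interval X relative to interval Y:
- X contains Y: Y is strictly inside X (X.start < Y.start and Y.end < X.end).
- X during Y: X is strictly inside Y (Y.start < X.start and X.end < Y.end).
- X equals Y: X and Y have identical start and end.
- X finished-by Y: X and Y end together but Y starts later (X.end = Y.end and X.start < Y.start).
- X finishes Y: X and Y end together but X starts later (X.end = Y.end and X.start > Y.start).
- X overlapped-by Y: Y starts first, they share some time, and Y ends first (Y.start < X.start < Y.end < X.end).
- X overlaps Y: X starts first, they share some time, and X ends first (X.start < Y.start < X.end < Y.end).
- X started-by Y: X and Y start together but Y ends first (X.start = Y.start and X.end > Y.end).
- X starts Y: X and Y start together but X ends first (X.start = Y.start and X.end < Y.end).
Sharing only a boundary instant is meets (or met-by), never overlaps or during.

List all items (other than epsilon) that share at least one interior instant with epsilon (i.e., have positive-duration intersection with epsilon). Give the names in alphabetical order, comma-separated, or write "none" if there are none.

Target epsilon = [07:45, 08:50].
beta [11:25, 12:05] → after → no.
delta [07:05, 08:35] → overlaps → yes.
eta [06:05, 12:30] → contains → yes.
iota [06:30, 13:10] → contains → yes.
kappa [10:55, 18:40] → after → no.
lambda [07:15, 11:20] → contains → yes.
mu [11:40, 17:35] → after → no.
theta [21:15, 21:55] → after → no.
zeta [16:25, 17:30] → after → no.
Result: delta, eta, iota, lambda.

delta, eta, iota, lambda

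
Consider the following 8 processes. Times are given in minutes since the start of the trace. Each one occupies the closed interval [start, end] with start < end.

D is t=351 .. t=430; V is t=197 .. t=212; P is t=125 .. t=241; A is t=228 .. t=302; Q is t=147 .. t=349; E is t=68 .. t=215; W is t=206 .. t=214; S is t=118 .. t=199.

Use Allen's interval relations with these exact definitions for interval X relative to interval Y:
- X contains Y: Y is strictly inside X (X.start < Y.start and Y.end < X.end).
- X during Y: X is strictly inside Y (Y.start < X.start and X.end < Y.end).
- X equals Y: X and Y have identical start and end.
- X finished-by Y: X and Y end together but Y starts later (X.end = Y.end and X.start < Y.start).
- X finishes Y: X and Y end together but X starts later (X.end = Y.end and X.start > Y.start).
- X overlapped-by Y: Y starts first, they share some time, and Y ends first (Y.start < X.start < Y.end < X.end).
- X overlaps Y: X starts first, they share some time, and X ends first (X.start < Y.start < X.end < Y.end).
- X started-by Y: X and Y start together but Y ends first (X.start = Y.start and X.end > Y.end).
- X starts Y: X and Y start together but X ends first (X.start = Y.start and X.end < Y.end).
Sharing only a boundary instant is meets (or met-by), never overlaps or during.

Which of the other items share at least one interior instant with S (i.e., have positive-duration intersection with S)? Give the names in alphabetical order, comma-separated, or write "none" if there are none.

E, P, Q, V

Target S = [t=118, t=199].
A [t=228, t=302] → after → no.
D [t=351, t=430] → after → no.
E [t=68, t=215] → contains → yes.
P [t=125, t=241] → overlapped-by → yes.
Q [t=147, t=349] → overlapped-by → yes.
V [t=197, t=212] → overlapped-by → yes.
W [t=206, t=214] → after → no.
Result: E, P, Q, V.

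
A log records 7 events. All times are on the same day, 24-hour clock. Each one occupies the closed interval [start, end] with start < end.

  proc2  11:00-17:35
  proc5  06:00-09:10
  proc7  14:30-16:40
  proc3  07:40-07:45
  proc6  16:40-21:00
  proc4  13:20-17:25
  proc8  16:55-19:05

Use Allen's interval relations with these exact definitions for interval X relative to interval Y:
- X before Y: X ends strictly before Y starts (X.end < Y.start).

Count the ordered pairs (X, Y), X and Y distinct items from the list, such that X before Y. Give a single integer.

Checking all 42 ordered pairs for relation 'before'; matching pairs in alphabetical order:
(proc3, proc2): proc3 before proc2 ✓
(proc3, proc4): proc3 before proc4 ✓
(proc3, proc6): proc3 before proc6 ✓
(proc3, proc7): proc3 before proc7 ✓
(proc3, proc8): proc3 before proc8 ✓
(proc5, proc2): proc5 before proc2 ✓
(proc5, proc4): proc5 before proc4 ✓
(proc5, proc6): proc5 before proc6 ✓
(proc5, proc7): proc5 before proc7 ✓
(proc5, proc8): proc5 before proc8 ✓
(proc7, proc8): proc7 before proc8 ✓
Count: 11.

11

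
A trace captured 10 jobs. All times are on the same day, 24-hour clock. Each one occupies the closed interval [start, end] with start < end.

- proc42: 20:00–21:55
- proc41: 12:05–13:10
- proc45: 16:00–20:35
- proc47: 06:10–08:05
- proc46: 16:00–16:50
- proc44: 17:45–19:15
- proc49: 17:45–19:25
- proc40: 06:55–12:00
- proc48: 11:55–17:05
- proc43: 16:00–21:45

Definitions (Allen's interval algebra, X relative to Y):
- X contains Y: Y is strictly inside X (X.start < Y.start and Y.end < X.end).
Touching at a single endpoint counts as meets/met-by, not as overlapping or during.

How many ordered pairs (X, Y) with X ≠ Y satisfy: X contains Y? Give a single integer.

6

Checking all 90 ordered pairs for relation 'contains'; matching pairs in alphabetical order:
(proc43, proc44): proc43 contains proc44 ✓
(proc43, proc49): proc43 contains proc49 ✓
(proc45, proc44): proc45 contains proc44 ✓
(proc45, proc49): proc45 contains proc49 ✓
(proc48, proc41): proc48 contains proc41 ✓
(proc48, proc46): proc48 contains proc46 ✓
Count: 6.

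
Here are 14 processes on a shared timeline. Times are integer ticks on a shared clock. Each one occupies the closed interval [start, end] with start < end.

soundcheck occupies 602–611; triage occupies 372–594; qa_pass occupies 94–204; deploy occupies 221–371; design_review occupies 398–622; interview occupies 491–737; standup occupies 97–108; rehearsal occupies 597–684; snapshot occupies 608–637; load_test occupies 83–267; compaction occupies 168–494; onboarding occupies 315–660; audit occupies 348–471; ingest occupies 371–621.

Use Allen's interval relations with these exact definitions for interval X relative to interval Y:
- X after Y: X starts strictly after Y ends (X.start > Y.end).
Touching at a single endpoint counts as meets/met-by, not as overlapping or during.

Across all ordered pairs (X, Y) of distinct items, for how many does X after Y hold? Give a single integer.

46

Checking all 182 ordered pairs for relation 'after'; matching pairs in alphabetical order:
(audit, load_test): audit after load_test ✓
(audit, qa_pass): audit after qa_pass ✓
(audit, standup): audit after standup ✓
(compaction, standup): compaction after standup ✓
(deploy, qa_pass): deploy after qa_pass ✓
(deploy, standup): deploy after standup ✓
(design_review, deploy): design_review after deploy ✓
(design_review, load_test): design_review after load_test ✓
(design_review, qa_pass): design_review after qa_pass ✓
(design_review, standup): design_review after standup ✓
(ingest, load_test): ingest after load_test ✓
(ingest, qa_pass): ingest after qa_pass ✓
(ingest, standup): ingest after standup ✓
(interview, audit): interview after audit ✓
(interview, deploy): interview after deploy ✓
(interview, load_test): interview after load_test ✓
(interview, qa_pass): interview after qa_pass ✓
(interview, standup): interview after standup ✓
(onboarding, load_test): onboarding after load_test ✓
(onboarding, qa_pass): onboarding after qa_pass ✓
(onboarding, standup): onboarding after standup ✓
(rehearsal, audit): rehearsal after audit ✓
(rehearsal, compaction): rehearsal after compaction ✓
(rehearsal, deploy): rehearsal after deploy ✓
... plus 22 further pairs not listed.
Count: 46.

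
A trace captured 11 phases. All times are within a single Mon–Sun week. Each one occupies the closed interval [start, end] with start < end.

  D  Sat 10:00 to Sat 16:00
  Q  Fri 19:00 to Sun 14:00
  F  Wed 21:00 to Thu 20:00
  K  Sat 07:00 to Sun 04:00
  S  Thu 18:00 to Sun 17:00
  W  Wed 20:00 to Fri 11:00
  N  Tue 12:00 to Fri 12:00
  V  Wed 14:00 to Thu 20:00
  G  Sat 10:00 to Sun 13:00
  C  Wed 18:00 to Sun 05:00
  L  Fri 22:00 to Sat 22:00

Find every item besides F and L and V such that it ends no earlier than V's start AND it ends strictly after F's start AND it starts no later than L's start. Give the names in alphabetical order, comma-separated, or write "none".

Conditions: its end is no earlier than V's start (X.end >= Wed 14:00) AND its end is strictly after F's start (X.end > Wed 21:00) AND its start is no later than L's start (X.start <= Fri 22:00).
C: end Sun 05:00 >= Wed 14:00? ✓; end Sun 05:00 > Wed 21:00? ✓; start Wed 18:00 <= Fri 22:00? ✓ → yes.
D: end Sat 16:00 >= Wed 14:00? ✓; end Sat 16:00 > Wed 21:00? ✓; start Sat 10:00 <= Fri 22:00? ✗ → no.
G: end Sun 13:00 >= Wed 14:00? ✓; end Sun 13:00 > Wed 21:00? ✓; start Sat 10:00 <= Fri 22:00? ✗ → no.
K: end Sun 04:00 >= Wed 14:00? ✓; end Sun 04:00 > Wed 21:00? ✓; start Sat 07:00 <= Fri 22:00? ✗ → no.
N: end Fri 12:00 >= Wed 14:00? ✓; end Fri 12:00 > Wed 21:00? ✓; start Tue 12:00 <= Fri 22:00? ✓ → yes.
Q: end Sun 14:00 >= Wed 14:00? ✓; end Sun 14:00 > Wed 21:00? ✓; start Fri 19:00 <= Fri 22:00? ✓ → yes.
S: end Sun 17:00 >= Wed 14:00? ✓; end Sun 17:00 > Wed 21:00? ✓; start Thu 18:00 <= Fri 22:00? ✓ → yes.
W: end Fri 11:00 >= Wed 14:00? ✓; end Fri 11:00 > Wed 21:00? ✓; start Wed 20:00 <= Fri 22:00? ✓ → yes.
Result: C, N, Q, S, W.

C, N, Q, S, W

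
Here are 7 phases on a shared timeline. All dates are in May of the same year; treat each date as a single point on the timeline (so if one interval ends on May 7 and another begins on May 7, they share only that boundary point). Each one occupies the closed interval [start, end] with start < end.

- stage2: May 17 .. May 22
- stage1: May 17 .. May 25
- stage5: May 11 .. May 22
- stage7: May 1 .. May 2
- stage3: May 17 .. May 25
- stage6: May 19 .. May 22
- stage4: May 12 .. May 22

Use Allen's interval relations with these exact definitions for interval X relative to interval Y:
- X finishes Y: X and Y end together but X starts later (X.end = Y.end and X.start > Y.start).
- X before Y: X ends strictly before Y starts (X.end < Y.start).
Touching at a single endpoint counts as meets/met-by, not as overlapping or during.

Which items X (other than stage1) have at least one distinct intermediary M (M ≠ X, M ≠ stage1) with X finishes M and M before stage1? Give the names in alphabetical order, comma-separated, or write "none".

Target stage1 = [May 17, May 25].
Intermediaries M with M before stage1: stage7.
Via stage7 — items with X finishes stage7: none.
Union: none.

none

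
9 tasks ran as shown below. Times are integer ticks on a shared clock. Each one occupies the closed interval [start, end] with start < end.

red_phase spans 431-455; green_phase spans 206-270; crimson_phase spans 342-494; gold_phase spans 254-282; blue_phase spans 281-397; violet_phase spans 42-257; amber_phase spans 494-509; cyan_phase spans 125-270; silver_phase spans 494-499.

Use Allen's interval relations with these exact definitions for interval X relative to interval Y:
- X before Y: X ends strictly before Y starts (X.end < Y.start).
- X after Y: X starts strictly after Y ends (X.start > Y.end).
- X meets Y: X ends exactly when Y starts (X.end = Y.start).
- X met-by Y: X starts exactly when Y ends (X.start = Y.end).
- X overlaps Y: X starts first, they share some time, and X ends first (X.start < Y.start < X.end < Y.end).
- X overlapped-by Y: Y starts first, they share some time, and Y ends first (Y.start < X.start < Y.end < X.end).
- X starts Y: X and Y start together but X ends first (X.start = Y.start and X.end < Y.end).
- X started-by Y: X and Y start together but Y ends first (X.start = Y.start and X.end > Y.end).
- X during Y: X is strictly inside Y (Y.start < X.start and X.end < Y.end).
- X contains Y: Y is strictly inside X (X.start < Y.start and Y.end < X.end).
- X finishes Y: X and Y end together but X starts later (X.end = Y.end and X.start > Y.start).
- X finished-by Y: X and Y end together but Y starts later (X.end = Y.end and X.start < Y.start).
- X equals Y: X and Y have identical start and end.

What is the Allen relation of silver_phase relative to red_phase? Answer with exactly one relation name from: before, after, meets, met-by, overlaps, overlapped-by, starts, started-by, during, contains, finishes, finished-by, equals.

after

silver_phase = [494, 499]; red_phase = [431, 455].
Compare endpoints: silver_phase.start > red_phase.start, silver_phase.start > red_phase.end, silver_phase.end > red_phase.start, silver_phase.end > red_phase.end.
That pattern is 'after'.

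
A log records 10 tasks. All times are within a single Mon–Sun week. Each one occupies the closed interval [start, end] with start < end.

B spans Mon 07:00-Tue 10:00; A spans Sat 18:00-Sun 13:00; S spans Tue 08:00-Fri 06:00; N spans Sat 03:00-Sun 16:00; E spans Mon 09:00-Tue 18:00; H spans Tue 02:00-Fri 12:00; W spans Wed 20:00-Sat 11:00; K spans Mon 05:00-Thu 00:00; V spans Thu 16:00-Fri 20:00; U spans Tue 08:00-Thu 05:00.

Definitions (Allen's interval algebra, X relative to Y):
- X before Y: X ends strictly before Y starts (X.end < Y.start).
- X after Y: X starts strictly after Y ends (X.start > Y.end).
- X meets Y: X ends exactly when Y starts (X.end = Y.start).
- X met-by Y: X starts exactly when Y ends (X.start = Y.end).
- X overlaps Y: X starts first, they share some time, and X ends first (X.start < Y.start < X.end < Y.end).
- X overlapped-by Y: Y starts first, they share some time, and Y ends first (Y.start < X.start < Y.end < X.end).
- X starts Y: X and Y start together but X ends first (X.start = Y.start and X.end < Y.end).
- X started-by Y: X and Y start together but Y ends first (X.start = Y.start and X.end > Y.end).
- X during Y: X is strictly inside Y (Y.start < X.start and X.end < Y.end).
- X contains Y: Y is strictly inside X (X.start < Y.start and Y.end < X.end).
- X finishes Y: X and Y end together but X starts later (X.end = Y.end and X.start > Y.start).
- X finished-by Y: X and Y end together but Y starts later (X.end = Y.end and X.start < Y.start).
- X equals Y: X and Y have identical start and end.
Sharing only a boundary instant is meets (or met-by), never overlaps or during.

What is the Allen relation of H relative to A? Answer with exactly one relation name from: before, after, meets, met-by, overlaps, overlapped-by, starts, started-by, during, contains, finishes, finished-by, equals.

H = [Tue 02:00, Fri 12:00]; A = [Sat 18:00, Sun 13:00].
Compare endpoints: H.start < A.start, H.start < A.end, H.end < A.start, H.end < A.end.
That pattern is 'before'.

before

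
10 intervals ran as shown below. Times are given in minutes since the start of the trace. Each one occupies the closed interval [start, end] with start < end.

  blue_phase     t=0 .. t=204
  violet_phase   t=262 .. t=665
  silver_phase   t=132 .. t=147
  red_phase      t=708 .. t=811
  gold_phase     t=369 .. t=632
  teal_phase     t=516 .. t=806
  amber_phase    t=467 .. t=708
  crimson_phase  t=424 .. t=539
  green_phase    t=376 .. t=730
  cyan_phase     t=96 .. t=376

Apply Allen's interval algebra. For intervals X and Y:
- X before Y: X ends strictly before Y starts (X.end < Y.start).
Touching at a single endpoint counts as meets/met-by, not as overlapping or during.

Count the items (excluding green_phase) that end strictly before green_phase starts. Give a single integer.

Target green_phase = [t=376, t=730].
amber_phase [t=467, t=708] → during → no.
blue_phase [t=0, t=204] → before → counts.
crimson_phase [t=424, t=539] → during → no.
cyan_phase [t=96, t=376] → meets → no.
gold_phase [t=369, t=632] → overlaps → no.
red_phase [t=708, t=811] → overlapped-by → no.
silver_phase [t=132, t=147] → before → counts.
teal_phase [t=516, t=806] → overlapped-by → no.
violet_phase [t=262, t=665] → overlaps → no.
Total: 2.

2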